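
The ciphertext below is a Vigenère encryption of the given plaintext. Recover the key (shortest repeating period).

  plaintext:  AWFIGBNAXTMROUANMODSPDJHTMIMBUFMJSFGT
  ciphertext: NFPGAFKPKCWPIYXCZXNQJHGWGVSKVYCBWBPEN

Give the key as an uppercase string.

NJKYUEXP

  i= 0: N-A = 13 → N
  i= 1: F-W =  9 → J
  i= 2: P-F = 10 → K
  i= 3: G-I = 24 → Y
  i= 4: A-G = 20 → U
  i= 5: F-B =  4 → E
  i= 6: K-N = 23 → X
  i= 7: P-A = 15 → P
  i= 8: K-X = 13 → N
  i= 9: C-T =  9 → J
  i=10: W-M = 10 → K
  i=11: P-R = 24 → Y
  i=12: I-O = 20 → U
  i=13: Y-U =  4 → E
  i=14: X-A = 23 → X
  i=15: C-N = 15 → P
  i=16: Z-M = 13 → N
  i=17: X-O =  9 → J
  i=18: N-D = 10 → K
  i=19: Q-S = 24 → Y
  i=20: J-P = 20 → U
  i=21: H-D =  4 → E
  i=22: G-J = 23 → X
  i=23: W-H = 15 → P
  i=24: G-T = 13 → N
  i=25: V-M =  9 → J
  i=26: S-I = 10 → K
  i=27: K-M = 24 → Y
  i=28: V-B = 20 → U
  i=29: Y-U =  4 → E
  i=30: C-F = 23 → X
  i=31: B-M = 15 → P
  i=32: W-J = 13 → N
  i=33: B-S =  9 → J
  i=34: P-F = 10 → K
  i=35: E-G = 24 → Y
  i=36: N-T = 20 → U
  shifts repeat with period 8: NJKYUEXP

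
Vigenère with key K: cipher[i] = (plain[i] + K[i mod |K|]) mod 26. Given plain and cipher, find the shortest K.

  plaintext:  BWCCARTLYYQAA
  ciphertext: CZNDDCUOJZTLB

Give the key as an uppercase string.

BDL

  i= 0: C-B =  1 → B
  i= 1: Z-W =  3 → D
  i= 2: N-C = 11 → L
  i= 3: D-C =  1 → B
  i= 4: D-A =  3 → D
  i= 5: C-R = 11 → L
  i= 6: U-T =  1 → B
  i= 7: O-L =  3 → D
  i= 8: J-Y = 11 → L
  i= 9: Z-Y =  1 → B
  i=10: T-Q =  3 → D
  i=11: L-A = 11 → L
  i=12: B-A =  1 → B
  shifts repeat with period 3: BDL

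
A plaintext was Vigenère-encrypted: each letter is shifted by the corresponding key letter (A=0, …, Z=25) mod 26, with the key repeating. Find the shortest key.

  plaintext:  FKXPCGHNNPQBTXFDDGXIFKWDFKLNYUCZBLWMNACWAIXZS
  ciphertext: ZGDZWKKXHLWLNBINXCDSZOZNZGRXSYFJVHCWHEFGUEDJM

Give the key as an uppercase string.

  i= 0: Z-F = 20 → U
  i= 1: G-K = 22 → W
  i= 2: D-X =  6 → G
  i= 3: Z-P = 10 → K
  i= 4: W-C = 20 → U
  i= 5: K-G =  4 → E
  i= 6: K-H =  3 → D
  i= 7: X-N = 10 → K
  i= 8: H-N = 20 → U
  i= 9: L-P = 22 → W
  i=10: W-Q =  6 → G
  i=11: L-B = 10 → K
  i=12: N-T = 20 → U
  i=13: B-X =  4 → E
  i=14: I-F =  3 → D
  i=15: N-D = 10 → K
  i=16: X-D = 20 → U
  i=17: C-G = 22 → W
  i=18: D-X =  6 → G
  i=19: S-I = 10 → K
  i=20: Z-F = 20 → U
  i=21: O-K =  4 → E
  i=22: Z-W =  3 → D
  i=23: N-D = 10 → K
  i=24: Z-F = 20 → U
  i=25: G-K = 22 → W
  i=26: R-L =  6 → G
  i=27: X-N = 10 → K
  i=28: S-Y = 20 → U
  i=29: Y-U =  4 → E
  i=30: F-C =  3 → D
  i=31: J-Z = 10 → K
  i=32: V-B = 20 → U
  i=33: H-L = 22 → W
  i=34: C-W =  6 → G
  i=35: W-M = 10 → K
  i=36: H-N = 20 → U
  i=37: E-A =  4 → E
  i=38: F-C =  3 → D
  i=39: G-W = 10 → K
  i=40: U-A = 20 → U
  i=41: E-I = 22 → W
  i=42: D-X =  6 → G
  i=43: J-Z = 10 → K
  i=44: M-S = 20 → U
  shifts repeat with period 8: UWGKUEDK

UWGKUEDK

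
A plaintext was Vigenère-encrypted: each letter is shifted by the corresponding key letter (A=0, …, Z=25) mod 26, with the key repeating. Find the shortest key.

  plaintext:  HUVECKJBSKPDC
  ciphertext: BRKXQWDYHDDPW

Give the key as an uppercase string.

  i= 0: B-H = 20 → U
  i= 1: R-U = 23 → X
  i= 2: K-V = 15 → P
  i= 3: X-E = 19 → T
  i= 4: Q-C = 14 → O
  i= 5: W-K = 12 → M
  i= 6: D-J = 20 → U
  i= 7: Y-B = 23 → X
  i= 8: H-S = 15 → P
  i= 9: D-K = 19 → T
  i=10: D-P = 14 → O
  i=11: P-D = 12 → M
  i=12: W-C = 20 → U
  shifts repeat with period 6: UXPTOM

UXPTOM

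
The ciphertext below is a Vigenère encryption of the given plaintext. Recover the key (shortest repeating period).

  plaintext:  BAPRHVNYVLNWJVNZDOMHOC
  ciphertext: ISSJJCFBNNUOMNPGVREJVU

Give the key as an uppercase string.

  i= 0: I-B =  7 → H
  i= 1: S-A = 18 → S
  i= 2: S-P =  3 → D
  i= 3: J-R = 18 → S
  i= 4: J-H =  2 → C
  i= 5: C-V =  7 → H
  i= 6: F-N = 18 → S
  i= 7: B-Y =  3 → D
  i= 8: N-V = 18 → S
  i= 9: N-L =  2 → C
  i=10: U-N =  7 → H
  i=11: O-W = 18 → S
  i=12: M-J =  3 → D
  i=13: N-V = 18 → S
  i=14: P-N =  2 → C
  i=15: G-Z =  7 → H
  i=16: V-D = 18 → S
  i=17: R-O =  3 → D
  i=18: E-M = 18 → S
  i=19: J-H =  2 → C
  i=20: V-O =  7 → H
  i=21: U-C = 18 → S
  shifts repeat with period 5: HSDSC

HSDSC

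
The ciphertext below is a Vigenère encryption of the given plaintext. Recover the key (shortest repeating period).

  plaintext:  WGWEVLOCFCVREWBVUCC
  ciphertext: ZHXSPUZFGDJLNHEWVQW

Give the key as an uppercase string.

DBBOUJL

  i= 0: Z-W =  3 → D
  i= 1: H-G =  1 → B
  i= 2: X-W =  1 → B
  i= 3: S-E = 14 → O
  i= 4: P-V = 20 → U
  i= 5: U-L =  9 → J
  i= 6: Z-O = 11 → L
  i= 7: F-C =  3 → D
  i= 8: G-F =  1 → B
  i= 9: D-C =  1 → B
  i=10: J-V = 14 → O
  i=11: L-R = 20 → U
  i=12: N-E =  9 → J
  i=13: H-W = 11 → L
  i=14: E-B =  3 → D
  i=15: W-V =  1 → B
  i=16: V-U =  1 → B
  i=17: Q-C = 14 → O
  i=18: W-C = 20 → U
  shifts repeat with period 7: DBBOUJL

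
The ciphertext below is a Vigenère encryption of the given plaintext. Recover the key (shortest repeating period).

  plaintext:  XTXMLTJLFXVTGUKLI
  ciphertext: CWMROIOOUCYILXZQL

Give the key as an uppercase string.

FDP

  i= 0: C-X =  5 → F
  i= 1: W-T =  3 → D
  i= 2: M-X = 15 → P
  i= 3: R-M =  5 → F
  i= 4: O-L =  3 → D
  i= 5: I-T = 15 → P
  i= 6: O-J =  5 → F
  i= 7: O-L =  3 → D
  i= 8: U-F = 15 → P
  i= 9: C-X =  5 → F
  i=10: Y-V =  3 → D
  i=11: I-T = 15 → P
  i=12: L-G =  5 → F
  i=13: X-U =  3 → D
  i=14: Z-K = 15 → P
  i=15: Q-L =  5 → F
  i=16: L-I =  3 → D
  shifts repeat with period 3: FDP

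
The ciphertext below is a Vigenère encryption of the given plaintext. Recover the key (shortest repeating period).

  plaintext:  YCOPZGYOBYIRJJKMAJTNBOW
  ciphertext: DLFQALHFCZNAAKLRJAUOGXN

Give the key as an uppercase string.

FJRBB

  i= 0: D-Y =  5 → F
  i= 1: L-C =  9 → J
  i= 2: F-O = 17 → R
  i= 3: Q-P =  1 → B
  i= 4: A-Z =  1 → B
  i= 5: L-G =  5 → F
  i= 6: H-Y =  9 → J
  i= 7: F-O = 17 → R
  i= 8: C-B =  1 → B
  i= 9: Z-Y =  1 → B
  i=10: N-I =  5 → F
  i=11: A-R =  9 → J
  i=12: A-J = 17 → R
  i=13: K-J =  1 → B
  i=14: L-K =  1 → B
  i=15: R-M =  5 → F
  i=16: J-A =  9 → J
  i=17: A-J = 17 → R
  i=18: U-T =  1 → B
  i=19: O-N =  1 → B
  i=20: G-B =  5 → F
  i=21: X-O =  9 → J
  i=22: N-W = 17 → R
  shifts repeat with period 5: FJRBB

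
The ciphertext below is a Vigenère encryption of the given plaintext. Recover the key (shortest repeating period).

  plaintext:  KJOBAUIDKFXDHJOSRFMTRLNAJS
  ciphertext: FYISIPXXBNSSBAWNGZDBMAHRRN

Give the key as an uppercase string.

  i= 0: F-K = 21 → V
  i= 1: Y-J = 15 → P
  i= 2: I-O = 20 → U
  i= 3: S-B = 17 → R
  i= 4: I-A =  8 → I
  i= 5: P-U = 21 → V
  i= 6: X-I = 15 → P
  i= 7: X-D = 20 → U
  i= 8: B-K = 17 → R
  i= 9: N-F =  8 → I
  i=10: S-X = 21 → V
  i=11: S-D = 15 → P
  i=12: B-H = 20 → U
  i=13: A-J = 17 → R
  i=14: W-O =  8 → I
  i=15: N-S = 21 → V
  i=16: G-R = 15 → P
  i=17: Z-F = 20 → U
  i=18: D-M = 17 → R
  i=19: B-T =  8 → I
  i=20: M-R = 21 → V
  i=21: A-L = 15 → P
  i=22: H-N = 20 → U
  i=23: R-A = 17 → R
  i=24: R-J =  8 → I
  i=25: N-S = 21 → V
  shifts repeat with period 5: VPURI

VPURI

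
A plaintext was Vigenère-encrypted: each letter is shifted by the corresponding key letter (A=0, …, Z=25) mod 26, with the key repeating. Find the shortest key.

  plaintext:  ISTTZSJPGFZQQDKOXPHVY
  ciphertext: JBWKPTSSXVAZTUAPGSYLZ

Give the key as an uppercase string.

  i= 0: J-I =  1 → B
  i= 1: B-S =  9 → J
  i= 2: W-T =  3 → D
  i= 3: K-T = 17 → R
  i= 4: P-Z = 16 → Q
  i= 5: T-S =  1 → B
  i= 6: S-J =  9 → J
  i= 7: S-P =  3 → D
  i= 8: X-G = 17 → R
  i= 9: V-F = 16 → Q
  i=10: A-Z =  1 → B
  i=11: Z-Q =  9 → J
  i=12: T-Q =  3 → D
  i=13: U-D = 17 → R
  i=14: A-K = 16 → Q
  i=15: P-O =  1 → B
  i=16: G-X =  9 → J
  i=17: S-P =  3 → D
  i=18: Y-H = 17 → R
  i=19: L-V = 16 → Q
  i=20: Z-Y =  1 → B
  shifts repeat with period 5: BJDRQ

BJDRQ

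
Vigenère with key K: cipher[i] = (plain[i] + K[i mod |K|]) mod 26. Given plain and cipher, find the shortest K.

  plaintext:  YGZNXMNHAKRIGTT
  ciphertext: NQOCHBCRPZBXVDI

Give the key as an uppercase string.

  i= 0: N-Y = 15 → P
  i= 1: Q-G = 10 → K
  i= 2: O-Z = 15 → P
  i= 3: C-N = 15 → P
  i= 4: H-X = 10 → K
  i= 5: B-M = 15 → P
  i= 6: C-N = 15 → P
  i= 7: R-H = 10 → K
  i= 8: P-A = 15 → P
  i= 9: Z-K = 15 → P
  i=10: B-R = 10 → K
  i=11: X-I = 15 → P
  i=12: V-G = 15 → P
  i=13: D-T = 10 → K
  i=14: I-T = 15 → P
  shifts repeat with period 3: PKP

PKP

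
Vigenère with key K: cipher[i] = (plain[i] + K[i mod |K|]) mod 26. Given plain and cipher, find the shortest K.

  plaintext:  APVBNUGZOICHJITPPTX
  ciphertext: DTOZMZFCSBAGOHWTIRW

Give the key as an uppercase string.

DETYZFZ

  i= 0: D-A =  3 → D
  i= 1: T-P =  4 → E
  i= 2: O-V = 19 → T
  i= 3: Z-B = 24 → Y
  i= 4: M-N = 25 → Z
  i= 5: Z-U =  5 → F
  i= 6: F-G = 25 → Z
  i= 7: C-Z =  3 → D
  i= 8: S-O =  4 → E
  i= 9: B-I = 19 → T
  i=10: A-C = 24 → Y
  i=11: G-H = 25 → Z
  i=12: O-J =  5 → F
  i=13: H-I = 25 → Z
  i=14: W-T =  3 → D
  i=15: T-P =  4 → E
  i=16: I-P = 19 → T
  i=17: R-T = 24 → Y
  i=18: W-X = 25 → Z
  shifts repeat with period 7: DETYZFZ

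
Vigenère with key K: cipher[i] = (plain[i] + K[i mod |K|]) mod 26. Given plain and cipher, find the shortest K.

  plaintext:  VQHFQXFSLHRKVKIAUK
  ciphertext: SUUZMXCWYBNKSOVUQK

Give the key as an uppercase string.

  i= 0: S-V = 23 → X
  i= 1: U-Q =  4 → E
  i= 2: U-H = 13 → N
  i= 3: Z-F = 20 → U
  i= 4: M-Q = 22 → W
  i= 5: X-X =  0 → A
  i= 6: C-F = 23 → X
  i= 7: W-S =  4 → E
  i= 8: Y-L = 13 → N
  i= 9: B-H = 20 → U
  i=10: N-R = 22 → W
  i=11: K-K =  0 → A
  i=12: S-V = 23 → X
  i=13: O-K =  4 → E
  i=14: V-I = 13 → N
  i=15: U-A = 20 → U
  i=16: Q-U = 22 → W
  i=17: K-K =  0 → A
  shifts repeat with period 6: XENUWA

XENUWA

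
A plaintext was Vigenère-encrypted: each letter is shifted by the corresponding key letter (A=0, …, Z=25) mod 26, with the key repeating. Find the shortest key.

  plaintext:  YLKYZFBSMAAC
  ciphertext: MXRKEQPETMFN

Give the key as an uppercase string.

OMHMFL

  i= 0: M-Y = 14 → O
  i= 1: X-L = 12 → M
  i= 2: R-K =  7 → H
  i= 3: K-Y = 12 → M
  i= 4: E-Z =  5 → F
  i= 5: Q-F = 11 → L
  i= 6: P-B = 14 → O
  i= 7: E-S = 12 → M
  i= 8: T-M =  7 → H
  i= 9: M-A = 12 → M
  i=10: F-A =  5 → F
  i=11: N-C = 11 → L
  shifts repeat with period 6: OMHMFL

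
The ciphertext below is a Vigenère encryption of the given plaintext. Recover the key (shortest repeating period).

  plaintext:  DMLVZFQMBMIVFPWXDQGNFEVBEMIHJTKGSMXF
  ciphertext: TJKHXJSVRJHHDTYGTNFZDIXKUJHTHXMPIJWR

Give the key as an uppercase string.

QXZMYECJ

  i= 0: T-D = 16 → Q
  i= 1: J-M = 23 → X
  i= 2: K-L = 25 → Z
  i= 3: H-V = 12 → M
  i= 4: X-Z = 24 → Y
  i= 5: J-F =  4 → E
  i= 6: S-Q =  2 → C
  i= 7: V-M =  9 → J
  i= 8: R-B = 16 → Q
  i= 9: J-M = 23 → X
  i=10: H-I = 25 → Z
  i=11: H-V = 12 → M
  i=12: D-F = 24 → Y
  i=13: T-P =  4 → E
  i=14: Y-W =  2 → C
  i=15: G-X =  9 → J
  i=16: T-D = 16 → Q
  i=17: N-Q = 23 → X
  i=18: F-G = 25 → Z
  i=19: Z-N = 12 → M
  i=20: D-F = 24 → Y
  i=21: I-E =  4 → E
  i=22: X-V =  2 → C
  i=23: K-B =  9 → J
  i=24: U-E = 16 → Q
  i=25: J-M = 23 → X
  i=26: H-I = 25 → Z
  i=27: T-H = 12 → M
  i=28: H-J = 24 → Y
  i=29: X-T =  4 → E
  i=30: M-K =  2 → C
  i=31: P-G =  9 → J
  i=32: I-S = 16 → Q
  i=33: J-M = 23 → X
  i=34: W-X = 25 → Z
  i=35: R-F = 12 → M
  shifts repeat with period 8: QXZMYECJ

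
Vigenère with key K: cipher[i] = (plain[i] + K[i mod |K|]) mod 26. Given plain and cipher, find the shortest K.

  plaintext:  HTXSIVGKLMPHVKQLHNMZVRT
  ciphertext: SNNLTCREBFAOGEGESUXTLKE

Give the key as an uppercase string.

LUQTLH

  i= 0: S-H = 11 → L
  i= 1: N-T = 20 → U
  i= 2: N-X = 16 → Q
  i= 3: L-S = 19 → T
  i= 4: T-I = 11 → L
  i= 5: C-V =  7 → H
  i= 6: R-G = 11 → L
  i= 7: E-K = 20 → U
  i= 8: B-L = 16 → Q
  i= 9: F-M = 19 → T
  i=10: A-P = 11 → L
  i=11: O-H =  7 → H
  i=12: G-V = 11 → L
  i=13: E-K = 20 → U
  i=14: G-Q = 16 → Q
  i=15: E-L = 19 → T
  i=16: S-H = 11 → L
  i=17: U-N =  7 → H
  i=18: X-M = 11 → L
  i=19: T-Z = 20 → U
  i=20: L-V = 16 → Q
  i=21: K-R = 19 → T
  i=22: E-T = 11 → L
  shifts repeat with period 6: LUQTLH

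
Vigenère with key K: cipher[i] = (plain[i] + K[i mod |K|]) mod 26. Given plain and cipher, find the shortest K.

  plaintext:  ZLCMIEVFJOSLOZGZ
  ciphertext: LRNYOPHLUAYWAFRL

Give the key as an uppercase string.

MGL

  i= 0: L-Z = 12 → M
  i= 1: R-L =  6 → G
  i= 2: N-C = 11 → L
  i= 3: Y-M = 12 → M
  i= 4: O-I =  6 → G
  i= 5: P-E = 11 → L
  i= 6: H-V = 12 → M
  i= 7: L-F =  6 → G
  i= 8: U-J = 11 → L
  i= 9: A-O = 12 → M
  i=10: Y-S =  6 → G
  i=11: W-L = 11 → L
  i=12: A-O = 12 → M
  i=13: F-Z =  6 → G
  i=14: R-G = 11 → L
  i=15: L-Z = 12 → M
  shifts repeat with period 3: MGL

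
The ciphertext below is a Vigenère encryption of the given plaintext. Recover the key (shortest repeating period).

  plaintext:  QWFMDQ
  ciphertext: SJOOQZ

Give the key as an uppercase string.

CNJ

  i= 0: S-Q =  2 → C
  i= 1: J-W = 13 → N
  i= 2: O-F =  9 → J
  i= 3: O-M =  2 → C
  i= 4: Q-D = 13 → N
  i= 5: Z-Q =  9 → J
  shifts repeat with period 3: CNJ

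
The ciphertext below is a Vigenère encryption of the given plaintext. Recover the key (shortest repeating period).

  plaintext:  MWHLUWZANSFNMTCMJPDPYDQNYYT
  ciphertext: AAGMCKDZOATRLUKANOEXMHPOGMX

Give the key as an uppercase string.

OEZBI

  i= 0: A-M = 14 → O
  i= 1: A-W =  4 → E
  i= 2: G-H = 25 → Z
  i= 3: M-L =  1 → B
  i= 4: C-U =  8 → I
  i= 5: K-W = 14 → O
  i= 6: D-Z =  4 → E
  i= 7: Z-A = 25 → Z
  i= 8: O-N =  1 → B
  i= 9: A-S =  8 → I
  i=10: T-F = 14 → O
  i=11: R-N =  4 → E
  i=12: L-M = 25 → Z
  i=13: U-T =  1 → B
  i=14: K-C =  8 → I
  i=15: A-M = 14 → O
  i=16: N-J =  4 → E
  i=17: O-P = 25 → Z
  i=18: E-D =  1 → B
  i=19: X-P =  8 → I
  i=20: M-Y = 14 → O
  i=21: H-D =  4 → E
  i=22: P-Q = 25 → Z
  i=23: O-N =  1 → B
  i=24: G-Y =  8 → I
  i=25: M-Y = 14 → O
  i=26: X-T =  4 → E
  shifts repeat with period 5: OEZBI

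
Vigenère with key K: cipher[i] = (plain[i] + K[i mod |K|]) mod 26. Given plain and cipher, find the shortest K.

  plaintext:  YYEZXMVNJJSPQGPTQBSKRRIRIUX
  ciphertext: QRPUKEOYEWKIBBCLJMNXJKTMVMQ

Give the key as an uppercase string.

STLVN

  i= 0: Q-Y = 18 → S
  i= 1: R-Y = 19 → T
  i= 2: P-E = 11 → L
  i= 3: U-Z = 21 → V
  i= 4: K-X = 13 → N
  i= 5: E-M = 18 → S
  i= 6: O-V = 19 → T
  i= 7: Y-N = 11 → L
  i= 8: E-J = 21 → V
  i= 9: W-J = 13 → N
  i=10: K-S = 18 → S
  i=11: I-P = 19 → T
  i=12: B-Q = 11 → L
  i=13: B-G = 21 → V
  i=14: C-P = 13 → N
  i=15: L-T = 18 → S
  i=16: J-Q = 19 → T
  i=17: M-B = 11 → L
  i=18: N-S = 21 → V
  i=19: X-K = 13 → N
  i=20: J-R = 18 → S
  i=21: K-R = 19 → T
  i=22: T-I = 11 → L
  i=23: M-R = 21 → V
  i=24: V-I = 13 → N
  i=25: M-U = 18 → S
  i=26: Q-X = 19 → T
  shifts repeat with period 5: STLVN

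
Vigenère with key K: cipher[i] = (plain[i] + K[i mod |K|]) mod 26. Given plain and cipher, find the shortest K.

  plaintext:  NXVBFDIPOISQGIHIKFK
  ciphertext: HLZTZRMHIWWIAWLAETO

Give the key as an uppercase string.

  i= 0: H-N = 20 → U
  i= 1: L-X = 14 → O
  i= 2: Z-V =  4 → E
  i= 3: T-B = 18 → S
  i= 4: Z-F = 20 → U
  i= 5: R-D = 14 → O
  i= 6: M-I =  4 → E
  i= 7: H-P = 18 → S
  i= 8: I-O = 20 → U
  i= 9: W-I = 14 → O
  i=10: W-S =  4 → E
  i=11: I-Q = 18 → S
  i=12: A-G = 20 → U
  i=13: W-I = 14 → O
  i=14: L-H =  4 → E
  i=15: A-I = 18 → S
  i=16: E-K = 20 → U
  i=17: T-F = 14 → O
  i=18: O-K =  4 → E
  shifts repeat with period 4: UOES

UOES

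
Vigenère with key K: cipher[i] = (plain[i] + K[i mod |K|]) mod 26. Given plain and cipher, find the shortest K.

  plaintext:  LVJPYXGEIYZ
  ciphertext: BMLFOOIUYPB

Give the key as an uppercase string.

QRCQ

  i= 0: B-L = 16 → Q
  i= 1: M-V = 17 → R
  i= 2: L-J =  2 → C
  i= 3: F-P = 16 → Q
  i= 4: O-Y = 16 → Q
  i= 5: O-X = 17 → R
  i= 6: I-G =  2 → C
  i= 7: U-E = 16 → Q
  i= 8: Y-I = 16 → Q
  i= 9: P-Y = 17 → R
  i=10: B-Z =  2 → C
  shifts repeat with period 4: QRCQ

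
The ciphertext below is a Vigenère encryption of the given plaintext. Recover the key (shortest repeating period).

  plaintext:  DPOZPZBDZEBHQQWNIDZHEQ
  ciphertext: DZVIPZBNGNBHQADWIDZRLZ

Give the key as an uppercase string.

AKHJAA

  i= 0: D-D =  0 → A
  i= 1: Z-P = 10 → K
  i= 2: V-O =  7 → H
  i= 3: I-Z =  9 → J
  i= 4: P-P =  0 → A
  i= 5: Z-Z =  0 → A
  i= 6: B-B =  0 → A
  i= 7: N-D = 10 → K
  i= 8: G-Z =  7 → H
  i= 9: N-E =  9 → J
  i=10: B-B =  0 → A
  i=11: H-H =  0 → A
  i=12: Q-Q =  0 → A
  i=13: A-Q = 10 → K
  i=14: D-W =  7 → H
  i=15: W-N =  9 → J
  i=16: I-I =  0 → A
  i=17: D-D =  0 → A
  i=18: Z-Z =  0 → A
  i=19: R-H = 10 → K
  i=20: L-E =  7 → H
  i=21: Z-Q =  9 → J
  shifts repeat with period 6: AKHJAA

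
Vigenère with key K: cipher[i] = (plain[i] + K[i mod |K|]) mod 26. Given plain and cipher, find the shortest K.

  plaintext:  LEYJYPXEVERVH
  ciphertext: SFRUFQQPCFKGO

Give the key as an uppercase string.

  i= 0: S-L =  7 → H
  i= 1: F-E =  1 → B
  i= 2: R-Y = 19 → T
  i= 3: U-J = 11 → L
  i= 4: F-Y =  7 → H
  i= 5: Q-P =  1 → B
  i= 6: Q-X = 19 → T
  i= 7: P-E = 11 → L
  i= 8: C-V =  7 → H
  i= 9: F-E =  1 → B
  i=10: K-R = 19 → T
  i=11: G-V = 11 → L
  i=12: O-H =  7 → H
  shifts repeat with period 4: HBTL

HBTL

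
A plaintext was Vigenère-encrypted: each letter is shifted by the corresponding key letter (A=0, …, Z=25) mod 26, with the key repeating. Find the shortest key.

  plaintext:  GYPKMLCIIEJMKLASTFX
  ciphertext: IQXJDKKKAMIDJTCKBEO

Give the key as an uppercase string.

CSIZRZI

  i= 0: I-G =  2 → C
  i= 1: Q-Y = 18 → S
  i= 2: X-P =  8 → I
  i= 3: J-K = 25 → Z
  i= 4: D-M = 17 → R
  i= 5: K-L = 25 → Z
  i= 6: K-C =  8 → I
  i= 7: K-I =  2 → C
  i= 8: A-I = 18 → S
  i= 9: M-E =  8 → I
  i=10: I-J = 25 → Z
  i=11: D-M = 17 → R
  i=12: J-K = 25 → Z
  i=13: T-L =  8 → I
  i=14: C-A =  2 → C
  i=15: K-S = 18 → S
  i=16: B-T =  8 → I
  i=17: E-F = 25 → Z
  i=18: O-X = 17 → R
  shifts repeat with period 7: CSIZRZI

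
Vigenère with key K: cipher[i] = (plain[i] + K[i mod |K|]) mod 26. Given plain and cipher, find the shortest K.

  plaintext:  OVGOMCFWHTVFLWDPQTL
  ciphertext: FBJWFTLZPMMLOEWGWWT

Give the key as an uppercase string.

RGDIT

  i= 0: F-O = 17 → R
  i= 1: B-V =  6 → G
  i= 2: J-G =  3 → D
  i= 3: W-O =  8 → I
  i= 4: F-M = 19 → T
  i= 5: T-C = 17 → R
  i= 6: L-F =  6 → G
  i= 7: Z-W =  3 → D
  i= 8: P-H =  8 → I
  i= 9: M-T = 19 → T
  i=10: M-V = 17 → R
  i=11: L-F =  6 → G
  i=12: O-L =  3 → D
  i=13: E-W =  8 → I
  i=14: W-D = 19 → T
  i=15: G-P = 17 → R
  i=16: W-Q =  6 → G
  i=17: W-T =  3 → D
  i=18: T-L =  8 → I
  shifts repeat with period 5: RGDIT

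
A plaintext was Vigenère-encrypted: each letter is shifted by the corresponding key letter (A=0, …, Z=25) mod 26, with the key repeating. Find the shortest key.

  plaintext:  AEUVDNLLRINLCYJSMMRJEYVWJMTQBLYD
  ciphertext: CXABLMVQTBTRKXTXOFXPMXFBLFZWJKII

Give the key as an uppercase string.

CTGGIZKF

  i= 0: C-A =  2 → C
  i= 1: X-E = 19 → T
  i= 2: A-U =  6 → G
  i= 3: B-V =  6 → G
  i= 4: L-D =  8 → I
  i= 5: M-N = 25 → Z
  i= 6: V-L = 10 → K
  i= 7: Q-L =  5 → F
  i= 8: T-R =  2 → C
  i= 9: B-I = 19 → T
  i=10: T-N =  6 → G
  i=11: R-L =  6 → G
  i=12: K-C =  8 → I
  i=13: X-Y = 25 → Z
  i=14: T-J = 10 → K
  i=15: X-S =  5 → F
  i=16: O-M =  2 → C
  i=17: F-M = 19 → T
  i=18: X-R =  6 → G
  i=19: P-J =  6 → G
  i=20: M-E =  8 → I
  i=21: X-Y = 25 → Z
  i=22: F-V = 10 → K
  i=23: B-W =  5 → F
  i=24: L-J =  2 → C
  i=25: F-M = 19 → T
  i=26: Z-T =  6 → G
  i=27: W-Q =  6 → G
  i=28: J-B =  8 → I
  i=29: K-L = 25 → Z
  i=30: I-Y = 10 → K
  i=31: I-D =  5 → F
  shifts repeat with period 8: CTGGIZKF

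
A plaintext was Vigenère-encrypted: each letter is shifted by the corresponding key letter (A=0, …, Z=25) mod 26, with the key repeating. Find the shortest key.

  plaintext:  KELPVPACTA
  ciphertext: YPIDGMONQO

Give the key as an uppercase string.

OLX

  i= 0: Y-K = 14 → O
  i= 1: P-E = 11 → L
  i= 2: I-L = 23 → X
  i= 3: D-P = 14 → O
  i= 4: G-V = 11 → L
  i= 5: M-P = 23 → X
  i= 6: O-A = 14 → O
  i= 7: N-C = 11 → L
  i= 8: Q-T = 23 → X
  i= 9: O-A = 14 → O
  shifts repeat with period 3: OLX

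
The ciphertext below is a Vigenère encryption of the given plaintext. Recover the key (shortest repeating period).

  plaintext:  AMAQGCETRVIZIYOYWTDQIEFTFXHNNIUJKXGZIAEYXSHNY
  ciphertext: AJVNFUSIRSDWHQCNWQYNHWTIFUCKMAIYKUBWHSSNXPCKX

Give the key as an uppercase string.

AXVXZSOP

  i= 0: A-A =  0 → A
  i= 1: J-M = 23 → X
  i= 2: V-A = 21 → V
  i= 3: N-Q = 23 → X
  i= 4: F-G = 25 → Z
  i= 5: U-C = 18 → S
  i= 6: S-E = 14 → O
  i= 7: I-T = 15 → P
  i= 8: R-R =  0 → A
  i= 9: S-V = 23 → X
  i=10: D-I = 21 → V
  i=11: W-Z = 23 → X
  i=12: H-I = 25 → Z
  i=13: Q-Y = 18 → S
  i=14: C-O = 14 → O
  i=15: N-Y = 15 → P
  i=16: W-W =  0 → A
  i=17: Q-T = 23 → X
  i=18: Y-D = 21 → V
  i=19: N-Q = 23 → X
  i=20: H-I = 25 → Z
  i=21: W-E = 18 → S
  i=22: T-F = 14 → O
  i=23: I-T = 15 → P
  i=24: F-F =  0 → A
  i=25: U-X = 23 → X
  i=26: C-H = 21 → V
  i=27: K-N = 23 → X
  i=28: M-N = 25 → Z
  i=29: A-I = 18 → S
  i=30: I-U = 14 → O
  i=31: Y-J = 15 → P
  i=32: K-K =  0 → A
  i=33: U-X = 23 → X
  i=34: B-G = 21 → V
  i=35: W-Z = 23 → X
  i=36: H-I = 25 → Z
  i=37: S-A = 18 → S
  i=38: S-E = 14 → O
  i=39: N-Y = 15 → P
  i=40: X-X =  0 → A
  i=41: P-S = 23 → X
  i=42: C-H = 21 → V
  i=43: K-N = 23 → X
  i=44: X-Y = 25 → Z
  shifts repeat with period 8: AXVXZSOP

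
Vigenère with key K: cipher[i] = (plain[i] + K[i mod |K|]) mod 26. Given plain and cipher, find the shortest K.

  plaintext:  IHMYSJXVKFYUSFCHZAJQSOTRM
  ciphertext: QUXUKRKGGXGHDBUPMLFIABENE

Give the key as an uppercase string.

  i= 0: Q-I =  8 → I
  i= 1: U-H = 13 → N
  i= 2: X-M = 11 → L
  i= 3: U-Y = 22 → W
  i= 4: K-S = 18 → S
  i= 5: R-J =  8 → I
  i= 6: K-X = 13 → N
  i= 7: G-V = 11 → L
  i= 8: G-K = 22 → W
  i= 9: X-F = 18 → S
  i=10: G-Y =  8 → I
  i=11: H-U = 13 → N
  i=12: D-S = 11 → L
  i=13: B-F = 22 → W
  i=14: U-C = 18 → S
  i=15: P-H =  8 → I
  i=16: M-Z = 13 → N
  i=17: L-A = 11 → L
  i=18: F-J = 22 → W
  i=19: I-Q = 18 → S
  i=20: A-S =  8 → I
  i=21: B-O = 13 → N
  i=22: E-T = 11 → L
  i=23: N-R = 22 → W
  i=24: E-M = 18 → S
  shifts repeat with period 5: INLWS

INLWS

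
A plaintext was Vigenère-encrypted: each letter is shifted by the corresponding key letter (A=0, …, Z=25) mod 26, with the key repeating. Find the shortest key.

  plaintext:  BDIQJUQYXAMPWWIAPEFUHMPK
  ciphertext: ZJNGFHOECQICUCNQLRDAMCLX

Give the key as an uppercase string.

  i= 0: Z-B = 24 → Y
  i= 1: J-D =  6 → G
  i= 2: N-I =  5 → F
  i= 3: G-Q = 16 → Q
  i= 4: F-J = 22 → W
  i= 5: H-U = 13 → N
  i= 6: O-Q = 24 → Y
  i= 7: E-Y =  6 → G
  i= 8: C-X =  5 → F
  i= 9: Q-A = 16 → Q
  i=10: I-M = 22 → W
  i=11: C-P = 13 → N
  i=12: U-W = 24 → Y
  i=13: C-W =  6 → G
  i=14: N-I =  5 → F
  i=15: Q-A = 16 → Q
  i=16: L-P = 22 → W
  i=17: R-E = 13 → N
  i=18: D-F = 24 → Y
  i=19: A-U =  6 → G
  i=20: M-H =  5 → F
  i=21: C-M = 16 → Q
  i=22: L-P = 22 → W
  i=23: X-K = 13 → N
  shifts repeat with period 6: YGFQWN

YGFQWN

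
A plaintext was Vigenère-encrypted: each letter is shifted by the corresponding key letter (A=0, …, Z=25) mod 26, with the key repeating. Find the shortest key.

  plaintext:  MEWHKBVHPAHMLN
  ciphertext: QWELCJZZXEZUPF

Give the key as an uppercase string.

  i= 0: Q-M =  4 → E
  i= 1: W-E = 18 → S
  i= 2: E-W =  8 → I
  i= 3: L-H =  4 → E
  i= 4: C-K = 18 → S
  i= 5: J-B =  8 → I
  i= 6: Z-V =  4 → E
  i= 7: Z-H = 18 → S
  i= 8: X-P =  8 → I
  i= 9: E-A =  4 → E
  i=10: Z-H = 18 → S
  i=11: U-M =  8 → I
  i=12: P-L =  4 → E
  i=13: F-N = 18 → S
  shifts repeat with period 3: ESI

ESI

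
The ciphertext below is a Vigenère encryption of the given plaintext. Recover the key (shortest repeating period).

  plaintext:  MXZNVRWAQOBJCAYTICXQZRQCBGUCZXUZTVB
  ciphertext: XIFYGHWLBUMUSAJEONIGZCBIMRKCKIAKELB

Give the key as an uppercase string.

  i= 0: X-M = 11 → L
  i= 1: I-X = 11 → L
  i= 2: F-Z =  6 → G
  i= 3: Y-N = 11 → L
  i= 4: G-V = 11 → L
  i= 5: H-R = 16 → Q
  i= 6: W-W =  0 → A
  i= 7: L-A = 11 → L
  i= 8: B-Q = 11 → L
  i= 9: U-O =  6 → G
  i=10: M-B = 11 → L
  i=11: U-J = 11 → L
  i=12: S-C = 16 → Q
  i=13: A-A =  0 → A
  i=14: J-Y = 11 → L
  i=15: E-T = 11 → L
  i=16: O-I =  6 → G
  i=17: N-C = 11 → L
  i=18: I-X = 11 → L
  i=19: G-Q = 16 → Q
  i=20: Z-Z =  0 → A
  i=21: C-R = 11 → L
  i=22: B-Q = 11 → L
  i=23: I-C =  6 → G
  i=24: M-B = 11 → L
  i=25: R-G = 11 → L
  i=26: K-U = 16 → Q
  i=27: C-C =  0 → A
  i=28: K-Z = 11 → L
  i=29: I-X = 11 → L
  i=30: A-U =  6 → G
  i=31: K-Z = 11 → L
  i=32: E-T = 11 → L
  i=33: L-V = 16 → Q
  i=34: B-B =  0 → A
  shifts repeat with period 7: LLGLLQA

LLGLLQA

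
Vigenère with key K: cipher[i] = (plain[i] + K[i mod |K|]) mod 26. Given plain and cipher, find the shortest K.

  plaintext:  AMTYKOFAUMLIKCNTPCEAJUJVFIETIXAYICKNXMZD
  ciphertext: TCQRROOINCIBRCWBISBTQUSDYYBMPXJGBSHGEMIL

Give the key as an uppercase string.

TQXTHAJI

  i= 0: T-A = 19 → T
  i= 1: C-M = 16 → Q
  i= 2: Q-T = 23 → X
  i= 3: R-Y = 19 → T
  i= 4: R-K =  7 → H
  i= 5: O-O =  0 → A
  i= 6: O-F =  9 → J
  i= 7: I-A =  8 → I
  i= 8: N-U = 19 → T
  i= 9: C-M = 16 → Q
  i=10: I-L = 23 → X
  i=11: B-I = 19 → T
  i=12: R-K =  7 → H
  i=13: C-C =  0 → A
  i=14: W-N =  9 → J
  i=15: B-T =  8 → I
  i=16: I-P = 19 → T
  i=17: S-C = 16 → Q
  i=18: B-E = 23 → X
  i=19: T-A = 19 → T
  i=20: Q-J =  7 → H
  i=21: U-U =  0 → A
  i=22: S-J =  9 → J
  i=23: D-V =  8 → I
  i=24: Y-F = 19 → T
  i=25: Y-I = 16 → Q
  i=26: B-E = 23 → X
  i=27: M-T = 19 → T
  i=28: P-I =  7 → H
  i=29: X-X =  0 → A
  i=30: J-A =  9 → J
  i=31: G-Y =  8 → I
  i=32: B-I = 19 → T
  i=33: S-C = 16 → Q
  i=34: H-K = 23 → X
  i=35: G-N = 19 → T
  i=36: E-X =  7 → H
  i=37: M-M =  0 → A
  i=38: I-Z =  9 → J
  i=39: L-D =  8 → I
  shifts repeat with period 8: TQXTHAJI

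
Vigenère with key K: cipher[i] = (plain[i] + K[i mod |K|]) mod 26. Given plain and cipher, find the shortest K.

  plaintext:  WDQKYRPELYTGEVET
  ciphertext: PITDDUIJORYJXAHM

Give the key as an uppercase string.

  i= 0: P-W = 19 → T
  i= 1: I-D =  5 → F
  i= 2: T-Q =  3 → D
  i= 3: D-K = 19 → T
  i= 4: D-Y =  5 → F
  i= 5: U-R =  3 → D
  i= 6: I-P = 19 → T
  i= 7: J-E =  5 → F
  i= 8: O-L =  3 → D
  i= 9: R-Y = 19 → T
  i=10: Y-T =  5 → F
  i=11: J-G =  3 → D
  i=12: X-E = 19 → T
  i=13: A-V =  5 → F
  i=14: H-E =  3 → D
  i=15: M-T = 19 → T
  shifts repeat with period 3: TFD

TFD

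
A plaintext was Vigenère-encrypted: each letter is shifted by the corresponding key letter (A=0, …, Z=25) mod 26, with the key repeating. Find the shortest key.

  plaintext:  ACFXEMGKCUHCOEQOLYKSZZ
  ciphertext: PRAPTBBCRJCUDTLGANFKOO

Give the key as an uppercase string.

  i= 0: P-A = 15 → P
  i= 1: R-C = 15 → P
  i= 2: A-F = 21 → V
  i= 3: P-X = 18 → S
  i= 4: T-E = 15 → P
  i= 5: B-M = 15 → P
  i= 6: B-G = 21 → V
  i= 7: C-K = 18 → S
  i= 8: R-C = 15 → P
  i= 9: J-U = 15 → P
  i=10: C-H = 21 → V
  i=11: U-C = 18 → S
  i=12: D-O = 15 → P
  i=13: T-E = 15 → P
  i=14: L-Q = 21 → V
  i=15: G-O = 18 → S
  i=16: A-L = 15 → P
  i=17: N-Y = 15 → P
  i=18: F-K = 21 → V
  i=19: K-S = 18 → S
  i=20: O-Z = 15 → P
  i=21: O-Z = 15 → P
  shifts repeat with period 4: PPVS

PPVS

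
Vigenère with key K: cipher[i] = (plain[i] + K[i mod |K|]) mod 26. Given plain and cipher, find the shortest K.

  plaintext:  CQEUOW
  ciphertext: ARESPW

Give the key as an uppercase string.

YBA

  i= 0: A-C = 24 → Y
  i= 1: R-Q =  1 → B
  i= 2: E-E =  0 → A
  i= 3: S-U = 24 → Y
  i= 4: P-O =  1 → B
  i= 5: W-W =  0 → A
  shifts repeat with period 3: YBA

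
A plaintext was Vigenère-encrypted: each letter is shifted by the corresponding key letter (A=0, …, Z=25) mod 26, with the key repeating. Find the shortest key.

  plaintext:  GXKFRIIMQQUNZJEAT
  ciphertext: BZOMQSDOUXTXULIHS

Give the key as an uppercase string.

VCEHZK

  i= 0: B-G = 21 → V
  i= 1: Z-X =  2 → C
  i= 2: O-K =  4 → E
  i= 3: M-F =  7 → H
  i= 4: Q-R = 25 → Z
  i= 5: S-I = 10 → K
  i= 6: D-I = 21 → V
  i= 7: O-M =  2 → C
  i= 8: U-Q =  4 → E
  i= 9: X-Q =  7 → H
  i=10: T-U = 25 → Z
  i=11: X-N = 10 → K
  i=12: U-Z = 21 → V
  i=13: L-J =  2 → C
  i=14: I-E =  4 → E
  i=15: H-A =  7 → H
  i=16: S-T = 25 → Z
  shifts repeat with period 6: VCEHZK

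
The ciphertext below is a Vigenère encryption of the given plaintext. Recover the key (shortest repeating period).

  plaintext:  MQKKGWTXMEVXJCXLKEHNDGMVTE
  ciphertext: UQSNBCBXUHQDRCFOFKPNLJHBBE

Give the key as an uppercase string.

  i= 0: U-M =  8 → I
  i= 1: Q-Q =  0 → A
  i= 2: S-K =  8 → I
  i= 3: N-K =  3 → D
  i= 4: B-G = 21 → V
  i= 5: C-W =  6 → G
  i= 6: B-T =  8 → I
  i= 7: X-X =  0 → A
  i= 8: U-M =  8 → I
  i= 9: H-E =  3 → D
  i=10: Q-V = 21 → V
  i=11: D-X =  6 → G
  i=12: R-J =  8 → I
  i=13: C-C =  0 → A
  i=14: F-X =  8 → I
  i=15: O-L =  3 → D
  i=16: F-K = 21 → V
  i=17: K-E =  6 → G
  i=18: P-H =  8 → I
  i=19: N-N =  0 → A
  i=20: L-D =  8 → I
  i=21: J-G =  3 → D
  i=22: H-M = 21 → V
  i=23: B-V =  6 → G
  i=24: B-T =  8 → I
  i=25: E-E =  0 → A
  shifts repeat with period 6: IAIDVG

IAIDVG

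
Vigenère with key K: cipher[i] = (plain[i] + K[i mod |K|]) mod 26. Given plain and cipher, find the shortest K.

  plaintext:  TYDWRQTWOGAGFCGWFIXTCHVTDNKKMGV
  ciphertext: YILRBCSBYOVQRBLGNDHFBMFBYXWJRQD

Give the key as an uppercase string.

  i= 0: Y-T =  5 → F
  i= 1: I-Y = 10 → K
  i= 2: L-D =  8 → I
  i= 3: R-W = 21 → V
  i= 4: B-R = 10 → K
  i= 5: C-Q = 12 → M
  i= 6: S-T = 25 → Z
  i= 7: B-W =  5 → F
  i= 8: Y-O = 10 → K
  i= 9: O-G =  8 → I
  i=10: V-A = 21 → V
  i=11: Q-G = 10 → K
  i=12: R-F = 12 → M
  i=13: B-C = 25 → Z
  i=14: L-G =  5 → F
  i=15: G-W = 10 → K
  i=16: N-F =  8 → I
  i=17: D-I = 21 → V
  i=18: H-X = 10 → K
  i=19: F-T = 12 → M
  i=20: B-C = 25 → Z
  i=21: M-H =  5 → F
  i=22: F-V = 10 → K
  i=23: B-T =  8 → I
  i=24: Y-D = 21 → V
  i=25: X-N = 10 → K
  i=26: W-K = 12 → M
  i=27: J-K = 25 → Z
  i=28: R-M =  5 → F
  i=29: Q-G = 10 → K
  i=30: D-V =  8 → I
  shifts repeat with period 7: FKIVKMZ

FKIVKMZ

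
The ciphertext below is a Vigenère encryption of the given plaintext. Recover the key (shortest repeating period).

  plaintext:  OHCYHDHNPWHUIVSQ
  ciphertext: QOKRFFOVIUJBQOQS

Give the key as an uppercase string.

  i= 0: Q-O =  2 → C
  i= 1: O-H =  7 → H
  i= 2: K-C =  8 → I
  i= 3: R-Y = 19 → T
  i= 4: F-H = 24 → Y
  i= 5: F-D =  2 → C
  i= 6: O-H =  7 → H
  i= 7: V-N =  8 → I
  i= 8: I-P = 19 → T
  i= 9: U-W = 24 → Y
  i=10: J-H =  2 → C
  i=11: B-U =  7 → H
  i=12: Q-I =  8 → I
  i=13: O-V = 19 → T
  i=14: Q-S = 24 → Y
  i=15: S-Q =  2 → C
  shifts repeat with period 5: CHITY

CHITY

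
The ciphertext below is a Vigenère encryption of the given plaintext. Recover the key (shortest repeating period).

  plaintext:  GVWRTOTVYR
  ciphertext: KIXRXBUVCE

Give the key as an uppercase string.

ENBA

  i= 0: K-G =  4 → E
  i= 1: I-V = 13 → N
  i= 2: X-W =  1 → B
  i= 3: R-R =  0 → A
  i= 4: X-T =  4 → E
  i= 5: B-O = 13 → N
  i= 6: U-T =  1 → B
  i= 7: V-V =  0 → A
  i= 8: C-Y =  4 → E
  i= 9: E-R = 13 → N
  shifts repeat with period 4: ENBA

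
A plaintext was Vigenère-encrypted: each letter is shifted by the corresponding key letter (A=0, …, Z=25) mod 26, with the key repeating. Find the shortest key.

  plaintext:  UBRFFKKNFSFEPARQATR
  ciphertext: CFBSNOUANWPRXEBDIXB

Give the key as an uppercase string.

IEKN

  i= 0: C-U =  8 → I
  i= 1: F-B =  4 → E
  i= 2: B-R = 10 → K
  i= 3: S-F = 13 → N
  i= 4: N-F =  8 → I
  i= 5: O-K =  4 → E
  i= 6: U-K = 10 → K
  i= 7: A-N = 13 → N
  i= 8: N-F =  8 → I
  i= 9: W-S =  4 → E
  i=10: P-F = 10 → K
  i=11: R-E = 13 → N
  i=12: X-P =  8 → I
  i=13: E-A =  4 → E
  i=14: B-R = 10 → K
  i=15: D-Q = 13 → N
  i=16: I-A =  8 → I
  i=17: X-T =  4 → E
  i=18: B-R = 10 → K
  shifts repeat with period 4: IEKN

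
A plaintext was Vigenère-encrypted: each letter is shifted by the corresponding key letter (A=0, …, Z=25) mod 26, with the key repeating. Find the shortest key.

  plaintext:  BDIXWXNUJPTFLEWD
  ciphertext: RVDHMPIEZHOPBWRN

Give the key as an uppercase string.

  i= 0: R-B = 16 → Q
  i= 1: V-D = 18 → S
  i= 2: D-I = 21 → V
  i= 3: H-X = 10 → K
  i= 4: M-W = 16 → Q
  i= 5: P-X = 18 → S
  i= 6: I-N = 21 → V
  i= 7: E-U = 10 → K
  i= 8: Z-J = 16 → Q
  i= 9: H-P = 18 → S
  i=10: O-T = 21 → V
  i=11: P-F = 10 → K
  i=12: B-L = 16 → Q
  i=13: W-E = 18 → S
  i=14: R-W = 21 → V
  i=15: N-D = 10 → K
  shifts repeat with period 4: QSVK

QSVK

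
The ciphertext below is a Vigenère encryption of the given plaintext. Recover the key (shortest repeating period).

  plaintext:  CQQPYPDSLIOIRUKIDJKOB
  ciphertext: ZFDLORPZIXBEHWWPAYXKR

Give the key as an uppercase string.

  i= 0: Z-C = 23 → X
  i= 1: F-Q = 15 → P
  i= 2: D-Q = 13 → N
  i= 3: L-P = 22 → W
  i= 4: O-Y = 16 → Q
  i= 5: R-P =  2 → C
  i= 6: P-D = 12 → M
  i= 7: Z-S =  7 → H
  i= 8: I-L = 23 → X
  i= 9: X-I = 15 → P
  i=10: B-O = 13 → N
  i=11: E-I = 22 → W
  i=12: H-R = 16 → Q
  i=13: W-U =  2 → C
  i=14: W-K = 12 → M
  i=15: P-I =  7 → H
  i=16: A-D = 23 → X
  i=17: Y-J = 15 → P
  i=18: X-K = 13 → N
  i=19: K-O = 22 → W
  i=20: R-B = 16 → Q
  shifts repeat with period 8: XPNWQCMH

XPNWQCMH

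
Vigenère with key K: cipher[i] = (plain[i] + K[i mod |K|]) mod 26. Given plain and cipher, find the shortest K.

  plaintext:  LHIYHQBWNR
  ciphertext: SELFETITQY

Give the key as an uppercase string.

  i= 0: S-L =  7 → H
  i= 1: E-H = 23 → X
  i= 2: L-I =  3 → D
  i= 3: F-Y =  7 → H
  i= 4: E-H = 23 → X
  i= 5: T-Q =  3 → D
  i= 6: I-B =  7 → H
  i= 7: T-W = 23 → X
  i= 8: Q-N =  3 → D
  i= 9: Y-R =  7 → H
  shifts repeat with period 3: HXD

HXD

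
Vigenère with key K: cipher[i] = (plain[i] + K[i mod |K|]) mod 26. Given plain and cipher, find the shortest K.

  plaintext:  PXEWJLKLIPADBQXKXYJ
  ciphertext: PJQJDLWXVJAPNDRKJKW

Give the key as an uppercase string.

AMMNU

  i= 0: P-P =  0 → A
  i= 1: J-X = 12 → M
  i= 2: Q-E = 12 → M
  i= 3: J-W = 13 → N
  i= 4: D-J = 20 → U
  i= 5: L-L =  0 → A
  i= 6: W-K = 12 → M
  i= 7: X-L = 12 → M
  i= 8: V-I = 13 → N
  i= 9: J-P = 20 → U
  i=10: A-A =  0 → A
  i=11: P-D = 12 → M
  i=12: N-B = 12 → M
  i=13: D-Q = 13 → N
  i=14: R-X = 20 → U
  i=15: K-K =  0 → A
  i=16: J-X = 12 → M
  i=17: K-Y = 12 → M
  i=18: W-J = 13 → N
  shifts repeat with period 5: AMMNU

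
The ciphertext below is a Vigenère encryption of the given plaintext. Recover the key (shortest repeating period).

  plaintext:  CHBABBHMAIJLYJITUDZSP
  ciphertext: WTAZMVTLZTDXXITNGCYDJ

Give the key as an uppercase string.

UMZZL

  i= 0: W-C = 20 → U
  i= 1: T-H = 12 → M
  i= 2: A-B = 25 → Z
  i= 3: Z-A = 25 → Z
  i= 4: M-B = 11 → L
  i= 5: V-B = 20 → U
  i= 6: T-H = 12 → M
  i= 7: L-M = 25 → Z
  i= 8: Z-A = 25 → Z
  i= 9: T-I = 11 → L
  i=10: D-J = 20 → U
  i=11: X-L = 12 → M
  i=12: X-Y = 25 → Z
  i=13: I-J = 25 → Z
  i=14: T-I = 11 → L
  i=15: N-T = 20 → U
  i=16: G-U = 12 → M
  i=17: C-D = 25 → Z
  i=18: Y-Z = 25 → Z
  i=19: D-S = 11 → L
  i=20: J-P = 20 → U
  shifts repeat with period 5: UMZZL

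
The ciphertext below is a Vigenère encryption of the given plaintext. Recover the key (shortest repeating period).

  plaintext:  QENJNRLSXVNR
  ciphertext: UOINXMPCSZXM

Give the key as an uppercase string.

  i= 0: U-Q =  4 → E
  i= 1: O-E = 10 → K
  i= 2: I-N = 21 → V
  i= 3: N-J =  4 → E
  i= 4: X-N = 10 → K
  i= 5: M-R = 21 → V
  i= 6: P-L =  4 → E
  i= 7: C-S = 10 → K
  i= 8: S-X = 21 → V
  i= 9: Z-V =  4 → E
  i=10: X-N = 10 → K
  i=11: M-R = 21 → V
  shifts repeat with period 3: EKV

EKV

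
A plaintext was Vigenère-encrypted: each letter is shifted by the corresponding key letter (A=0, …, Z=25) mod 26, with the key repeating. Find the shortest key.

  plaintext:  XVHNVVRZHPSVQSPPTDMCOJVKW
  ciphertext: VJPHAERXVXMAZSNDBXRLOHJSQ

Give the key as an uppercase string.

  i= 0: V-X = 24 → Y
  i= 1: J-V = 14 → O
  i= 2: P-H =  8 → I
  i= 3: H-N = 20 → U
  i= 4: A-V =  5 → F
  i= 5: E-V =  9 → J
  i= 6: R-R =  0 → A
  i= 7: X-Z = 24 → Y
  i= 8: V-H = 14 → O
  i= 9: X-P =  8 → I
  i=10: M-S = 20 → U
  i=11: A-V =  5 → F
  i=12: Z-Q =  9 → J
  i=13: S-S =  0 → A
  i=14: N-P = 24 → Y
  i=15: D-P = 14 → O
  i=16: B-T =  8 → I
  i=17: X-D = 20 → U
  i=18: R-M =  5 → F
  i=19: L-C =  9 → J
  i=20: O-O =  0 → A
  i=21: H-J = 24 → Y
  i=22: J-V = 14 → O
  i=23: S-K =  8 → I
  i=24: Q-W = 20 → U
  shifts repeat with period 7: YOIUFJA

YOIUFJA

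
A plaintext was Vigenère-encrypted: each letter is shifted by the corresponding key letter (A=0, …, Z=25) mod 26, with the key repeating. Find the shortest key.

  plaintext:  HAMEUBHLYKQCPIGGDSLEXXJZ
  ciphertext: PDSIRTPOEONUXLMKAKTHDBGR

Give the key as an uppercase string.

  i= 0: P-H =  8 → I
  i= 1: D-A =  3 → D
  i= 2: S-M =  6 → G
  i= 3: I-E =  4 → E
  i= 4: R-U = 23 → X
  i= 5: T-B = 18 → S
  i= 6: P-H =  8 → I
  i= 7: O-L =  3 → D
  i= 8: E-Y =  6 → G
  i= 9: O-K =  4 → E
  i=10: N-Q = 23 → X
  i=11: U-C = 18 → S
  i=12: X-P =  8 → I
  i=13: L-I =  3 → D
  i=14: M-G =  6 → G
  i=15: K-G =  4 → E
  i=16: A-D = 23 → X
  i=17: K-S = 18 → S
  i=18: T-L =  8 → I
  i=19: H-E =  3 → D
  i=20: D-X =  6 → G
  i=21: B-X =  4 → E
  i=22: G-J = 23 → X
  i=23: R-Z = 18 → S
  shifts repeat with period 6: IDGEXS

IDGEXS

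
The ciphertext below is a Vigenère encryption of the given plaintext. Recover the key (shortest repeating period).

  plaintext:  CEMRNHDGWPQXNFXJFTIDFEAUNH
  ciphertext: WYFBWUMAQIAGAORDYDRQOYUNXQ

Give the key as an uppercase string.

  i= 0: W-C = 20 → U
  i= 1: Y-E = 20 → U
  i= 2: F-M = 19 → T
  i= 3: B-R = 10 → K
  i= 4: W-N =  9 → J
  i= 5: U-H = 13 → N
  i= 6: M-D =  9 → J
  i= 7: A-G = 20 → U
  i= 8: Q-W = 20 → U
  i= 9: I-P = 19 → T
  i=10: A-Q = 10 → K
  i=11: G-X =  9 → J
  i=12: A-N = 13 → N
  i=13: O-F =  9 → J
  i=14: R-X = 20 → U
  i=15: D-J = 20 → U
  i=16: Y-F = 19 → T
  i=17: D-T = 10 → K
  i=18: R-I =  9 → J
  i=19: Q-D = 13 → N
  i=20: O-F =  9 → J
  i=21: Y-E = 20 → U
  i=22: U-A = 20 → U
  i=23: N-U = 19 → T
  i=24: X-N = 10 → K
  i=25: Q-H =  9 → J
  shifts repeat with period 7: UUTKJNJ

UUTKJNJ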